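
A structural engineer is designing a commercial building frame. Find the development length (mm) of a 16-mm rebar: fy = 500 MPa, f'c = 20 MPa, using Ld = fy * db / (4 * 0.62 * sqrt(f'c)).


Ld = (fy * db) / (4 * 0.62 * sqrt(f'c))
= (500 * 16) / (4 * 0.62 * sqrt(20))
= 8000 / 11.0909
= 721.31 mm

721.31 mm


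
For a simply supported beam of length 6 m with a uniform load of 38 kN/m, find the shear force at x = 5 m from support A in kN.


R_A = w * L / 2 = 38 * 6 / 2 = 114.0 kN
V(x) = R_A - w * x = 114.0 - 38 * 5
= -76.0 kN

-76.0 kN


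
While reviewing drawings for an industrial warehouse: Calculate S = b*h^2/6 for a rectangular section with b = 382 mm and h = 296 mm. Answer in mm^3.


S = b * h^2 / 6
= 382 * 296^2 / 6
= 382 * 87616 / 6
= 5578218.67 mm^3

5578218.67 mm^3


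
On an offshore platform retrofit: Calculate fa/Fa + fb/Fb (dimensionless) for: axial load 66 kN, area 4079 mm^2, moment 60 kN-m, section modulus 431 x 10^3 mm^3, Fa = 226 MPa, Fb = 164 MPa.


f_a = P / A = 66000.0 / 4079 = 16.1804 MPa
f_b = M / S = 60000000.0 / 431000.0 = 139.2111 MPa
Ratio = f_a / Fa + f_b / Fb
= 16.1804 / 226 + 139.2111 / 164
= 0.9204 (dimensionless)

0.9204 (dimensionless)


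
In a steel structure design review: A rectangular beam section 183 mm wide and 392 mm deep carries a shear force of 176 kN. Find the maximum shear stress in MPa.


A = b * h = 183 * 392 = 71736 mm^2
V = 176 kN = 176000.0 N
tau_max = 1.5 * V / A = 1.5 * 176000.0 / 71736
= 3.6802 MPa

3.6802 MPa


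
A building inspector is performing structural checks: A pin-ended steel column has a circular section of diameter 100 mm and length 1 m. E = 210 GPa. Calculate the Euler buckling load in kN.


I = pi * d^4 / 64 = 4908738.52 mm^4
L = 1000.0 mm
P_cr = pi^2 * E * I / L^2
= 9.8696 * 210000.0 * 4908738.52 / 1000.0^2
= 10173934.54 N = 10173.9345 kN

10173.9345 kN


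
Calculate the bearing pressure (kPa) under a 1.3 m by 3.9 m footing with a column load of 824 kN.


A = 1.3 * 3.9 = 5.07 m^2
q = P / A = 824 / 5.07
= 162.5247 kPa

162.5247 kPa


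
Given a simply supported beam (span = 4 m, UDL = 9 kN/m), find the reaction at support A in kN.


Total load = w * L = 9 * 4 = 36 kN
By symmetry, each reaction R = total / 2 = 36 / 2 = 18.0 kN

18.0 kN


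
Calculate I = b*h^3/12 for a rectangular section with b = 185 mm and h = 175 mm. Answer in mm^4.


I = b * h^3 / 12
= 185 * 175^3 / 12
= 185 * 5359375 / 12
= 82623697.92 mm^4

82623697.92 mm^4


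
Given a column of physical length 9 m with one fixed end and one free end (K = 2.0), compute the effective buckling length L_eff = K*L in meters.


L_eff = K * L
= 2.0 * 9
= 18.0 m

18.0 m


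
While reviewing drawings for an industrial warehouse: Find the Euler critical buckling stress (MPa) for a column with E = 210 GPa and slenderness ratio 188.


sigma_cr = pi^2 * E / lambda^2
= 9.8696 * 210000.0 / 188^2
= 9.8696 * 210000.0 / 35344
= 58.6413 MPa

58.6413 MPa


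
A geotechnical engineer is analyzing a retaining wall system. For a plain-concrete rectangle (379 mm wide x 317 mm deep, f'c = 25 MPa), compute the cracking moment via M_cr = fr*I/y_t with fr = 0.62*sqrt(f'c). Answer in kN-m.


fr = 0.62 * sqrt(25) = 0.62 * 5.0 = 3.1 MPa
I = 379 * 317^3 / 12 = 1006087493.92 mm^4
y_t = 158.5 mm
M_cr = fr * I / y_t = 3.1 * 1006087493.92 / 158.5 N-mm
= 19.6774 kN-m

19.6774 kN-m


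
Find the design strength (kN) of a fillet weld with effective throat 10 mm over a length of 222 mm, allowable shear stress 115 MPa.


Strength = throat * length * allowable stress
= 10 * 222 * 115 N
= 255300 N
= 255.3 kN

255.3 kN


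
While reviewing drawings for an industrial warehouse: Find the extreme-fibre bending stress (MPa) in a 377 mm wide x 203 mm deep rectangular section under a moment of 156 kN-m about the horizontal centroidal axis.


I = b * h^3 / 12 = 377 * 203^3 / 12 = 262813831.58 mm^4
y = h / 2 = 203 / 2 = 101.5 mm
M = 156 kN-m = 156000000.0 N-mm
sigma = M * y / I = 156000000.0 * 101.5 / 262813831.58
= 60.25 MPa

60.25 MPa


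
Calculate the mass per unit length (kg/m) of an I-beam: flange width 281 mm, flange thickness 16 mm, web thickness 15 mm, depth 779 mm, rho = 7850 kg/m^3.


A_flanges = 2 * 281 * 16 = 8992 mm^2
A_web = (779 - 2 * 16) * 15 = 11205 mm^2
A_total = 8992 + 11205 = 20197 mm^2 = 0.020197 m^2
Weight = rho * A = 7850 * 0.020197 = 158.5464 kg/m

158.5464 kg/m


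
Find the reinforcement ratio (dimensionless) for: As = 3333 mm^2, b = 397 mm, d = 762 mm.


rho = As / (b * d)
= 3333 / (397 * 762)
= 3333 / 302514
= 0.011018 (dimensionless)

0.011018 (dimensionless)


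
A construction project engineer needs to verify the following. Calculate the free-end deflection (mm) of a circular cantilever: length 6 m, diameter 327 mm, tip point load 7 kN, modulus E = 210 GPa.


I = pi * d^4 / 64 = pi * 327^4 / 64 = 561255887.01 mm^4
L = 6000.0 mm, P = 7000.0 N, E = 210000.0 MPa
delta = P * L^3 / (3 * E * I)
= 7000.0 * 6000.0^3 / (3 * 210000.0 * 561255887.01)
= 4.2761 mm

4.2761 mm


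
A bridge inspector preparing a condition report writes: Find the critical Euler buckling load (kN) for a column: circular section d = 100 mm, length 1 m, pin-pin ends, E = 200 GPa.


I = pi * d^4 / 64 = 4908738.52 mm^4
L = 1000.0 mm
P_cr = pi^2 * E * I / L^2
= 9.8696 * 200000.0 * 4908738.52 / 1000.0^2
= 9689461.46 N = 9689.4615 kN

9689.4615 kN


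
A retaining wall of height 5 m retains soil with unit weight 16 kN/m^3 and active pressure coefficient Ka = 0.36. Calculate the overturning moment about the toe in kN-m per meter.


Pa = 0.5 * Ka * gamma * H^2
= 0.5 * 0.36 * 16 * 5^2
= 72.0 kN/m
Arm = H / 3 = 5 / 3 = 1.6667 m
Mo = Pa * arm = Pa * H / 3 = 72.0 * 5 / 3 = 120.0 kN-m/m

120.0 kN-m/m


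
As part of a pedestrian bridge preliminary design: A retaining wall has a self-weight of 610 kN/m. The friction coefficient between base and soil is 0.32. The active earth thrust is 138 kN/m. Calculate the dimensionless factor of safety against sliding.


Resisting force = mu * W = 0.32 * 610 = 195.2 kN/m
FOS = Resisting / Driving = 195.2 / 138
= 1.4145 (dimensionless)

1.4145 (dimensionless)


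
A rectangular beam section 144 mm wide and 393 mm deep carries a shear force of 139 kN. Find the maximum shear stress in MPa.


A = b * h = 144 * 393 = 56592 mm^2
V = 139 kN = 139000.0 N
tau_max = 1.5 * V / A = 1.5 * 139000.0 / 56592
= 3.6843 MPa

3.6843 MPa


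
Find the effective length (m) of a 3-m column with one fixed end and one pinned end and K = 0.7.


L_eff = K * L
= 0.7 * 3
= 2.1 m

2.1 m


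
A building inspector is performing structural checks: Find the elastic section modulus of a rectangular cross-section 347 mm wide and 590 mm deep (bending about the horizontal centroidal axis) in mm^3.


S = b * h^2 / 6
= 347 * 590^2 / 6
= 347 * 348100 / 6
= 20131783.33 mm^3

20131783.33 mm^3


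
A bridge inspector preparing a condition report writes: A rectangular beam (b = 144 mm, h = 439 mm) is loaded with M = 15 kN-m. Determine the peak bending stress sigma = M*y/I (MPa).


I = b * h^3 / 12 = 144 * 439^3 / 12 = 1015254228.0 mm^4
y = h / 2 = 439 / 2 = 219.5 mm
M = 15 kN-m = 15000000.0 N-mm
sigma = M * y / I = 15000000.0 * 219.5 / 1015254228.0
= 3.24 MPa

3.24 MPa


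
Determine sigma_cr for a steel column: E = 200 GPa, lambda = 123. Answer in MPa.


sigma_cr = pi^2 * E / lambda^2
= 9.8696 * 200000.0 / 123^2
= 9.8696 * 200000.0 / 15129
= 130.4727 MPa

130.4727 MPa


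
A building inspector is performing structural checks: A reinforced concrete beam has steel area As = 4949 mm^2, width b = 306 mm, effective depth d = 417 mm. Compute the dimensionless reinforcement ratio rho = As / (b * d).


rho = As / (b * d)
= 4949 / (306 * 417)
= 4949 / 127602
= 0.038785 (dimensionless)

0.038785 (dimensionless)


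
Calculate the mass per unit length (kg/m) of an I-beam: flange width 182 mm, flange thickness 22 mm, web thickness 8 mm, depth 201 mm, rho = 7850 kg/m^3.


A_flanges = 2 * 182 * 22 = 8008 mm^2
A_web = (201 - 2 * 22) * 8 = 1256 mm^2
A_total = 8008 + 1256 = 9264 mm^2 = 0.009264 m^2
Weight = rho * A = 7850 * 0.009264 = 72.7224 kg/m

72.7224 kg/m


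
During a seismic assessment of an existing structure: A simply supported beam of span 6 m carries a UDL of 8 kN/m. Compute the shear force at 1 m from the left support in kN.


R_A = w * L / 2 = 8 * 6 / 2 = 24.0 kN
V(x) = R_A - w * x = 24.0 - 8 * 1
= 16.0 kN

16.0 kN


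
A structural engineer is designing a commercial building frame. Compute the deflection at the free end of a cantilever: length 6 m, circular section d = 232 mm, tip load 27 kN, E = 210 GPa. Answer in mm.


I = pi * d^4 / 64 = pi * 232^4 / 64 = 142207282.79 mm^4
L = 6000.0 mm, P = 27000.0 N, E = 210000.0 MPa
delta = P * L^3 / (3 * E * I)
= 27000.0 * 6000.0^3 / (3 * 210000.0 * 142207282.79)
= 65.0961 mm

65.0961 mm


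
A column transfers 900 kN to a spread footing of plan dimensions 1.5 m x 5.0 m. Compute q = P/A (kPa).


A = 1.5 * 5.0 = 7.5 m^2
q = P / A = 900 / 7.5
= 120.0 kPa

120.0 kPa


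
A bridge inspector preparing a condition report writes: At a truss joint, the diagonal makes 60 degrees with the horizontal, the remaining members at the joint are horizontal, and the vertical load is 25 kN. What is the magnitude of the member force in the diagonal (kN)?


At the joint, only the diagonal has a vertical component, so vertical equilibrium gives:
F * sin(60) = 25
F = 25 / sin(60)
= 25 / 0.866025
= 28.87 kN

28.87 kN


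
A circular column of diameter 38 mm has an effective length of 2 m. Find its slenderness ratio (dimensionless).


Radius of gyration r = d / 4 = 38 / 4 = 9.5 mm
L_eff = 2000.0 mm
Slenderness ratio = L / r = 2000.0 / 9.5 = 210.53 (dimensionless)

210.53 (dimensionless)


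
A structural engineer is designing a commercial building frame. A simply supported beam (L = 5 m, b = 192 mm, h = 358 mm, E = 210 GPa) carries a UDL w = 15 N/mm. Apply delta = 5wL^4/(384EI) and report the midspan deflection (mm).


I = 192 * 358^3 / 12 = 734123392.0 mm^4
L = 5000.0 mm, w = 15 N/mm, E = 210000.0 MPa
delta = 5 * w * L^4 / (384 * E * I)
= 5 * 15 * 5000.0^4 / (384 * 210000.0 * 734123392.0)
= 0.7918 mm

0.7918 mm


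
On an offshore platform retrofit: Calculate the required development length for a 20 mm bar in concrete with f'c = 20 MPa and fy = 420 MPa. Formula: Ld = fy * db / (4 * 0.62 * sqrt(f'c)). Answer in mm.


Ld = (fy * db) / (4 * 0.62 * sqrt(f'c))
= (420 * 20) / (4 * 0.62 * sqrt(20))
= 8400 / 11.0909
= 757.38 mm

757.38 mm


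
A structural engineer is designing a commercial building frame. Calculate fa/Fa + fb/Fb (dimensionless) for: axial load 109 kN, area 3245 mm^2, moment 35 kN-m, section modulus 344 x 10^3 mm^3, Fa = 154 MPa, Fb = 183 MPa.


f_a = P / A = 109000.0 / 3245 = 33.5901 MPa
f_b = M / S = 35000000.0 / 344000.0 = 101.7442 MPa
Ratio = f_a / Fa + f_b / Fb
= 33.5901 / 154 + 101.7442 / 183
= 0.7741 (dimensionless)

0.7741 (dimensionless)


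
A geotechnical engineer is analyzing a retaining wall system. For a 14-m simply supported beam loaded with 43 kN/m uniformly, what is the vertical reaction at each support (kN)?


Total load = w * L = 43 * 14 = 602 kN
By symmetry, each reaction R = total / 2 = 602 / 2 = 301.0 kN

301.0 kN


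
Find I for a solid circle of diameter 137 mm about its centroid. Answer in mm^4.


r = d / 2 = 137 / 2 = 68.5 mm
I = pi * r^4 / 4 = pi * 68.5^4 / 4
= 17292276.35 mm^4

17292276.35 mm^4


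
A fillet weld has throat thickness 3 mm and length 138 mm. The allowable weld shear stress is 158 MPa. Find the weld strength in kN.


Strength = throat * length * allowable stress
= 3 * 138 * 158 N
= 65412 N
= 65.41 kN

65.41 kN


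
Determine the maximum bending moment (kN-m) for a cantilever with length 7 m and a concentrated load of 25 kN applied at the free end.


For a cantilever with a point load at the free end:
M_max = P * L = 25 * 7 = 175 kN-m

175 kN-m


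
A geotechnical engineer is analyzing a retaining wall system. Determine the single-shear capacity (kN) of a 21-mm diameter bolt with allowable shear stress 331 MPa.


A = pi * d^2 / 4 = pi * 21^2 / 4 = 346.3606 mm^2
V = f_v * A / 1000 = 331 * 346.3606 / 1000
= 114.6454 kN

114.6454 kN


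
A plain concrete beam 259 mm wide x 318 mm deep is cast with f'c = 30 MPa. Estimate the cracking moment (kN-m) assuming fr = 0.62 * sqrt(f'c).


fr = 0.62 * sqrt(30) = 0.62 * 5.4772 = 3.3959 MPa
I = 259 * 318^3 / 12 = 694064574.0 mm^4
y_t = 159.0 mm
M_cr = fr * I / y_t = 3.3959 * 694064574.0 / 159.0 N-mm
= 14.8236 kN-m

14.8236 kN-m


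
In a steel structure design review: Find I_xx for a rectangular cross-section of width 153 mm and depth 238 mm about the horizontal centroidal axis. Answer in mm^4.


I = b * h^3 / 12
= 153 * 238^3 / 12
= 153 * 13481272 / 12
= 171886218.0 mm^4

171886218.0 mm^4


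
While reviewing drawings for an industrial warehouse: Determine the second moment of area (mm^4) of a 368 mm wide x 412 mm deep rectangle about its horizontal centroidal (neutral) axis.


I = b * h^3 / 12
= 368 * 412^3 / 12
= 368 * 69934528 / 12
= 2144658858.67 mm^4

2144658858.67 mm^4


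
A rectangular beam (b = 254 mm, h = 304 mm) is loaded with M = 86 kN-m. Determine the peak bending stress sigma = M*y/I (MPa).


I = b * h^3 / 12 = 254 * 304^3 / 12 = 594666154.67 mm^4
y = h / 2 = 304 / 2 = 152.0 mm
M = 86 kN-m = 86000000.0 N-mm
sigma = M * y / I = 86000000.0 * 152.0 / 594666154.67
= 21.98 MPa

21.98 MPa


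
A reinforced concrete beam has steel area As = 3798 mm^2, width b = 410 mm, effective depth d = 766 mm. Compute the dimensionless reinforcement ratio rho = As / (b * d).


rho = As / (b * d)
= 3798 / (410 * 766)
= 3798 / 314060
= 0.012093 (dimensionless)

0.012093 (dimensionless)


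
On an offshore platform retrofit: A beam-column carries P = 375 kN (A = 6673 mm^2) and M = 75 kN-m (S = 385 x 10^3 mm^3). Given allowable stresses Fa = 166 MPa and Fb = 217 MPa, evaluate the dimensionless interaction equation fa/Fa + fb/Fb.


f_a = P / A = 375000.0 / 6673 = 56.1966 MPa
f_b = M / S = 75000000.0 / 385000.0 = 194.8052 MPa
Ratio = f_a / Fa + f_b / Fb
= 56.1966 / 166 + 194.8052 / 217
= 1.2363 (dimensionless)

1.2363 (dimensionless)


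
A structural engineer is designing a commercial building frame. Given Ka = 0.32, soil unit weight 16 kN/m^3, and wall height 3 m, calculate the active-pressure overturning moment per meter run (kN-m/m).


Pa = 0.5 * Ka * gamma * H^2
= 0.5 * 0.32 * 16 * 3^2
= 23.04 kN/m
Arm = H / 3 = 3 / 3 = 1.0 m
Mo = Pa * arm = Pa * H / 3 = 23.04 * 3 / 3 = 23.04 kN-m/m

23.04 kN-m/m


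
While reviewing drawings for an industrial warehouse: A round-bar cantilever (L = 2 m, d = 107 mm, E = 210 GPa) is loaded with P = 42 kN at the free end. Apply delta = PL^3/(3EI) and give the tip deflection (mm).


I = pi * d^4 / 64 = pi * 107^4 / 64 = 6434354.87 mm^4
L = 2000.0 mm, P = 42000.0 N, E = 210000.0 MPa
delta = P * L^3 / (3 * E * I)
= 42000.0 * 2000.0^3 / (3 * 210000.0 * 6434354.87)
= 82.8884 mm

82.8884 mm


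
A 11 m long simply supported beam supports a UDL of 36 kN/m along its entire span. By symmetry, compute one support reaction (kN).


Total load = w * L = 36 * 11 = 396 kN
By symmetry, each reaction R = total / 2 = 396 / 2 = 198.0 kN

198.0 kN


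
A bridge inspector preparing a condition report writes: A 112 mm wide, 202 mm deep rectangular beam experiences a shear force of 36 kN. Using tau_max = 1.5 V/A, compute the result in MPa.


A = b * h = 112 * 202 = 22624 mm^2
V = 36 kN = 36000.0 N
tau_max = 1.5 * V / A = 1.5 * 36000.0 / 22624
= 2.3868 MPa

2.3868 MPa


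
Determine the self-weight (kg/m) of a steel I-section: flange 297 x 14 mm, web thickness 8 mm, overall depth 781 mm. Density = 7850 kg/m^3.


A_flanges = 2 * 297 * 14 = 8316 mm^2
A_web = (781 - 2 * 14) * 8 = 6024 mm^2
A_total = 8316 + 6024 = 14340 mm^2 = 0.014340 m^2
Weight = rho * A = 7850 * 0.014340 = 112.569 kg/m

112.569 kg/m


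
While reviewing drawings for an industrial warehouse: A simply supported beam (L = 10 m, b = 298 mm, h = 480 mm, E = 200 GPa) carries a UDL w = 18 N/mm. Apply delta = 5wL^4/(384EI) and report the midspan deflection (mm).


I = 298 * 480^3 / 12 = 2746368000.0 mm^4
L = 10000.0 mm, w = 18 N/mm, E = 200000.0 MPa
delta = 5 * w * L^4 / (384 * E * I)
= 5 * 18 * 10000.0^4 / (384 * 200000.0 * 2746368000.0)
= 4.267 mm

4.267 mm


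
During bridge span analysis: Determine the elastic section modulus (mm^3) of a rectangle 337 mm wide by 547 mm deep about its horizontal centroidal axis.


S = b * h^2 / 6
= 337 * 547^2 / 6
= 337 * 299209 / 6
= 16805572.17 mm^3

16805572.17 mm^3


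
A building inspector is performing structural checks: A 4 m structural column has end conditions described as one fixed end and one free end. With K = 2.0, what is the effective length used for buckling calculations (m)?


L_eff = K * L
= 2.0 * 4
= 8.0 m

8.0 m


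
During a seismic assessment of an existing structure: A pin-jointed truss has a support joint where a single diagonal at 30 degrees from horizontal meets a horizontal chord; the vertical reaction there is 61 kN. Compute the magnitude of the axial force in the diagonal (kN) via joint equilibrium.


At the joint, only the diagonal has a vertical component, so vertical equilibrium gives:
F * sin(30) = 61
F = 61 / sin(30)
= 61 / 0.5
= 122.0 kN

122.0 kN


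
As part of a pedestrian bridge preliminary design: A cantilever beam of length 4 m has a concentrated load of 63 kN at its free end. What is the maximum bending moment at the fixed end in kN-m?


For a cantilever with a point load at the free end:
M_max = P * L = 63 * 4 = 252 kN-m

252 kN-m


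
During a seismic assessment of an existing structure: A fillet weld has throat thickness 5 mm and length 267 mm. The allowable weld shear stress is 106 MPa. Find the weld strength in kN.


Strength = throat * length * allowable stress
= 5 * 267 * 106 N
= 141510 N
= 141.51 kN

141.51 kN


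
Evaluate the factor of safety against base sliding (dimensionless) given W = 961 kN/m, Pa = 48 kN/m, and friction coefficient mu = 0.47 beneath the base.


Resisting force = mu * W = 0.47 * 961 = 451.67 kN/m
FOS = Resisting / Driving = 451.67 / 48
= 9.4098 (dimensionless)

9.4098 (dimensionless)


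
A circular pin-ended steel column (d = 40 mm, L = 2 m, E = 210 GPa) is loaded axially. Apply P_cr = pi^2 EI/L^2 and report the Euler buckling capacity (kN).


I = pi * d^4 / 64 = 125663.71 mm^4
L = 2000.0 mm
P_cr = pi^2 * E * I / L^2
= 9.8696 * 210000.0 * 125663.71 / 2000.0^2
= 65113.18 N = 65.1132 kN

65.1132 kN


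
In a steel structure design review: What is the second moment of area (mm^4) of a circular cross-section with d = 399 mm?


r = d / 2 = 399 / 2 = 199.5 mm
I = pi * r^4 / 4 = pi * 199.5^4 / 4
= 1244117736.22 mm^4

1244117736.22 mm^4


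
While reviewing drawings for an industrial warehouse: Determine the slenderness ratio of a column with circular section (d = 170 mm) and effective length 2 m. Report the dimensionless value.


Radius of gyration r = d / 4 = 170 / 4 = 42.5 mm
L_eff = 2000.0 mm
Slenderness ratio = L / r = 2000.0 / 42.5 = 47.06 (dimensionless)

47.06 (dimensionless)


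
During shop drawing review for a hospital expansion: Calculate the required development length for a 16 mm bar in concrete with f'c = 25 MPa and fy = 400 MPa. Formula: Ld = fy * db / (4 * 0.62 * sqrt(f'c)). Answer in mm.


Ld = (fy * db) / (4 * 0.62 * sqrt(f'c))
= (400 * 16) / (4 * 0.62 * sqrt(25))
= 6400 / 12.4
= 516.13 mm

516.13 mm


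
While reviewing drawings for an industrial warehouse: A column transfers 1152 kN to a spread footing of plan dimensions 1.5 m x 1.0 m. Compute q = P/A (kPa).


A = 1.5 * 1.0 = 1.5 m^2
q = P / A = 1152 / 1.5
= 768.0 kPa

768.0 kPa


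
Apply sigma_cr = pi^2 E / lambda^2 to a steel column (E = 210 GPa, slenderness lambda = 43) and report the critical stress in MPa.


sigma_cr = pi^2 * E / lambda^2
= 9.8696 * 210000.0 / 43^2
= 9.8696 * 210000.0 / 1849
= 1120.9394 MPa

1120.9394 MPa


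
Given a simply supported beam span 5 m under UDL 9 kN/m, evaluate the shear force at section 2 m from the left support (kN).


R_A = w * L / 2 = 9 * 5 / 2 = 22.5 kN
V(x) = R_A - w * x = 22.5 - 9 * 2
= 4.5 kN

4.5 kN


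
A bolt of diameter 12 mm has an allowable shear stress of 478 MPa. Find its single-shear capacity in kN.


A = pi * d^2 / 4 = pi * 12^2 / 4 = 113.0973 mm^2
V = f_v * A / 1000 = 478 * 113.0973 / 1000
= 54.0605 kN

54.0605 kN


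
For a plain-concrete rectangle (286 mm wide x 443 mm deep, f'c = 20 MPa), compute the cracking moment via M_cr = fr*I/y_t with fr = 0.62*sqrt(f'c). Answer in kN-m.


fr = 0.62 * sqrt(20) = 0.62 * 4.4721 = 2.7727 MPa
I = 286 * 443^3 / 12 = 2072029650.17 mm^4
y_t = 221.5 mm
M_cr = fr * I / y_t = 2.7727 * 2072029650.17 / 221.5 N-mm
= 25.9375 kN-m

25.9375 kN-m


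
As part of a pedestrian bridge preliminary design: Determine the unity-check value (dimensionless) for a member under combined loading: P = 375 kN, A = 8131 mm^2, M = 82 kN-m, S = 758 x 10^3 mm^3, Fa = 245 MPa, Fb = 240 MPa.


f_a = P / A = 375000.0 / 8131 = 46.1198 MPa
f_b = M / S = 82000000.0 / 758000.0 = 108.1794 MPa
Ratio = f_a / Fa + f_b / Fb
= 46.1198 / 245 + 108.1794 / 240
= 0.639 (dimensionless)

0.639 (dimensionless)


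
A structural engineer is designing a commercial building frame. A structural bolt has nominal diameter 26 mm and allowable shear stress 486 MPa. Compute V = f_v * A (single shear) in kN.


A = pi * d^2 / 4 = pi * 26^2 / 4 = 530.9292 mm^2
V = f_v * A / 1000 = 486 * 530.9292 / 1000
= 258.0316 kN

258.0316 kN


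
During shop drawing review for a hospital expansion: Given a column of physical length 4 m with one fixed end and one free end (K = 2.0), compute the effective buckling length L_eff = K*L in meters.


L_eff = K * L
= 2.0 * 4
= 8.0 m

8.0 m


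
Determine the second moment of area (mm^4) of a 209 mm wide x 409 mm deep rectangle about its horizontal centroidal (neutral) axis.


I = b * h^3 / 12
= 209 * 409^3 / 12
= 209 * 68417929 / 12
= 1191612263.42 mm^4

1191612263.42 mm^4


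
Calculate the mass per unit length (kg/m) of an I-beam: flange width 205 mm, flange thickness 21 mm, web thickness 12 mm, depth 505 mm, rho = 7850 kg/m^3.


A_flanges = 2 * 205 * 21 = 8610 mm^2
A_web = (505 - 2 * 21) * 12 = 5556 mm^2
A_total = 8610 + 5556 = 14166 mm^2 = 0.014166 m^2
Weight = rho * A = 7850 * 0.014166 = 111.2031 kg/m

111.2031 kg/m


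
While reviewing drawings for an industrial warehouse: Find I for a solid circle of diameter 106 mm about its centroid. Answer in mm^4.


r = d / 2 = 106 / 2 = 53.0 mm
I = pi * r^4 / 4 = pi * 53.0^4 / 4
= 6197169.29 mm^4

6197169.29 mm^4


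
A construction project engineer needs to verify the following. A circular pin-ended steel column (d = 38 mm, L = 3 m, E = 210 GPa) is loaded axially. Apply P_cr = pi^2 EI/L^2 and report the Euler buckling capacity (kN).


I = pi * d^4 / 64 = 102353.87 mm^4
L = 3000.0 mm
P_cr = pi^2 * E * I / L^2
= 9.8696 * 210000.0 * 102353.87 / 3000.0^2
= 23571.15 N = 23.5712 kN

23.5712 kN


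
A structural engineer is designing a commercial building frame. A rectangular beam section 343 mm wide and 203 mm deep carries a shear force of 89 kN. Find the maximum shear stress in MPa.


A = b * h = 343 * 203 = 69629 mm^2
V = 89 kN = 89000.0 N
tau_max = 1.5 * V / A = 1.5 * 89000.0 / 69629
= 1.9173 MPa

1.9173 MPa


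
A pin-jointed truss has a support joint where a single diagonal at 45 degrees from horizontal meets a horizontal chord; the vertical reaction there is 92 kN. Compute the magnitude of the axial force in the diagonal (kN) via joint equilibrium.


At the joint, only the diagonal has a vertical component, so vertical equilibrium gives:
F * sin(45) = 92
F = 92 / sin(45)
= 92 / 0.707107
= 130.11 kN

130.11 kN


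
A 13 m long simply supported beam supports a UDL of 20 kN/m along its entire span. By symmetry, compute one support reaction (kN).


Total load = w * L = 20 * 13 = 260 kN
By symmetry, each reaction R = total / 2 = 260 / 2 = 130.0 kN

130.0 kN


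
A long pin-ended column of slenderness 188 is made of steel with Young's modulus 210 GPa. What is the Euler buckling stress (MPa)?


sigma_cr = pi^2 * E / lambda^2
= 9.8696 * 210000.0 / 188^2
= 9.8696 * 210000.0 / 35344
= 58.6413 MPa

58.6413 MPa


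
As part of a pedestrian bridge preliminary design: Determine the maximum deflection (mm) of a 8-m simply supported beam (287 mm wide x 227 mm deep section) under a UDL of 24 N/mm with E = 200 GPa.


I = 287 * 227^3 / 12 = 279755235.08 mm^4
L = 8000.0 mm, w = 24 N/mm, E = 200000.0 MPa
delta = 5 * w * L^4 / (384 * E * I)
= 5 * 24 * 8000.0^4 / (384 * 200000.0 * 279755235.08)
= 22.8771 mm

22.8771 mm


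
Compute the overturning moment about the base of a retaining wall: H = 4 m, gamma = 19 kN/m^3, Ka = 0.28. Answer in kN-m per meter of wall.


Pa = 0.5 * Ka * gamma * H^2
= 0.5 * 0.28 * 19 * 4^2
= 42.56 kN/m
Arm = H / 3 = 4 / 3 = 1.3333 m
Mo = Pa * arm = Pa * H / 3 = 42.56 * 4 / 3 = 56.7467 kN-m/m

56.7467 kN-m/m


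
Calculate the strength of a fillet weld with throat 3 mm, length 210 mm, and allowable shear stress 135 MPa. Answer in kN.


Strength = throat * length * allowable stress
= 3 * 210 * 135 N
= 85050 N
= 85.05 kN

85.05 kN


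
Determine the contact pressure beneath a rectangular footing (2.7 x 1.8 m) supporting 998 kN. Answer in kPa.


A = 2.7 * 1.8 = 4.86 m^2
q = P / A = 998 / 4.86
= 205.3498 kPa

205.3498 kPa


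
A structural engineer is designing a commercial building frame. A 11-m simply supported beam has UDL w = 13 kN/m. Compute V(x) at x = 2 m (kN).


R_A = w * L / 2 = 13 * 11 / 2 = 71.5 kN
V(x) = R_A - w * x = 71.5 - 13 * 2
= 45.5 kN

45.5 kN


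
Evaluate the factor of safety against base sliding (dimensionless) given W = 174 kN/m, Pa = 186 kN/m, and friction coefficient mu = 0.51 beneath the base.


Resisting force = mu * W = 0.51 * 174 = 88.74 kN/m
FOS = Resisting / Driving = 88.74 / 186
= 0.4771 (dimensionless)

0.4771 (dimensionless)


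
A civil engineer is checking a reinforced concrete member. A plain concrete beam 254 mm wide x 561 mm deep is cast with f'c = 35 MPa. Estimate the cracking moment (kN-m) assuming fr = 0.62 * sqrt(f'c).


fr = 0.62 * sqrt(35) = 0.62 * 5.9161 = 3.668 MPa
I = 254 * 561^3 / 12 = 3737154514.5 mm^4
y_t = 280.5 mm
M_cr = fr * I / y_t = 3.668 * 3737154514.5 / 280.5 N-mm
= 48.8691 kN-m

48.8691 kN-m


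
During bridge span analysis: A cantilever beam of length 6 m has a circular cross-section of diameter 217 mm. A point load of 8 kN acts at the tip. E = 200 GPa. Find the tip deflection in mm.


I = pi * d^4 / 64 = pi * 217^4 / 64 = 108845087.82 mm^4
L = 6000.0 mm, P = 8000.0 N, E = 200000.0 MPa
delta = P * L^3 / (3 * E * I)
= 8000.0 * 6000.0^3 / (3 * 200000.0 * 108845087.82)
= 26.4596 mm

26.4596 mm


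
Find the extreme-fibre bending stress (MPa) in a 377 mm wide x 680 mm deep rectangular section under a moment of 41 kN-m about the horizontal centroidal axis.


I = b * h^3 / 12 = 377 * 680^3 / 12 = 9878405333.33 mm^4
y = h / 2 = 680 / 2 = 340.0 mm
M = 41 kN-m = 41000000.0 N-mm
sigma = M * y / I = 41000000.0 * 340.0 / 9878405333.33
= 1.41 MPa

1.41 MPa


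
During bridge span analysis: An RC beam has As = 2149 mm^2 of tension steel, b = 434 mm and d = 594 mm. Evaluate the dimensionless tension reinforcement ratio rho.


rho = As / (b * d)
= 2149 / (434 * 594)
= 2149 / 257796
= 0.008336 (dimensionless)

0.008336 (dimensionless)


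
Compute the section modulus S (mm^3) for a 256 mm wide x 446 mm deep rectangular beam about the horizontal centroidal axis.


S = b * h^2 / 6
= 256 * 446^2 / 6
= 256 * 198916 / 6
= 8487082.67 mm^3

8487082.67 mm^3


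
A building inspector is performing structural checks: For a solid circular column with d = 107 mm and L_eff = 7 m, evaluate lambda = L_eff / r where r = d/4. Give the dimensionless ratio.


Radius of gyration r = d / 4 = 107 / 4 = 26.75 mm
L_eff = 7000.0 mm
Slenderness ratio = L / r = 7000.0 / 26.75 = 261.68 (dimensionless)

261.68 (dimensionless)


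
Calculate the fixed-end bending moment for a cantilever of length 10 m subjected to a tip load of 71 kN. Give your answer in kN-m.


For a cantilever with a point load at the free end:
M_max = P * L = 71 * 10 = 710 kN-m

710 kN-m


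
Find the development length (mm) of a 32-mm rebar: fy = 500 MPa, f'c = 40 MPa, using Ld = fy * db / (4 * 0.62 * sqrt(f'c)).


Ld = (fy * db) / (4 * 0.62 * sqrt(f'c))
= (500 * 32) / (4 * 0.62 * sqrt(40))
= 16000 / 15.6849
= 1020.09 mm

1020.09 mm


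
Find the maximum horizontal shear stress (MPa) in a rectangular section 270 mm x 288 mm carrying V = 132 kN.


A = b * h = 270 * 288 = 77760 mm^2
V = 132 kN = 132000.0 N
tau_max = 1.5 * V / A = 1.5 * 132000.0 / 77760
= 2.5463 MPa

2.5463 MPa


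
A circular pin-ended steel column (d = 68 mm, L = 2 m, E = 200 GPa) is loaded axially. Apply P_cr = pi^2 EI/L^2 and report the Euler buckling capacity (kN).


I = pi * d^4 / 64 = 1049555.84 mm^4
L = 2000.0 mm
P_cr = pi^2 * E * I / L^2
= 9.8696 * 200000.0 * 1049555.84 / 2000.0^2
= 517935.05 N = 517.935 kN

517.935 kN


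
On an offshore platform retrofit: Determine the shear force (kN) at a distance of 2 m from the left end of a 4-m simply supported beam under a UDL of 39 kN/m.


R_A = w * L / 2 = 39 * 4 / 2 = 78.0 kN
V(x) = R_A - w * x = 78.0 - 39 * 2
= 0.0 kN

0.0 kN


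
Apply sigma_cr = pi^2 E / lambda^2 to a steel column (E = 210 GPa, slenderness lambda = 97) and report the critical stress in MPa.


sigma_cr = pi^2 * E / lambda^2
= 9.8696 * 210000.0 / 97^2
= 9.8696 * 210000.0 / 9409
= 220.2803 MPa

220.2803 MPa


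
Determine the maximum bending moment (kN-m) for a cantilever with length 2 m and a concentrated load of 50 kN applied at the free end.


For a cantilever with a point load at the free end:
M_max = P * L = 50 * 2 = 100 kN-m

100 kN-m


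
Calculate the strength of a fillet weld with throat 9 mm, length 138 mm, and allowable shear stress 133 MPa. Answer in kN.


Strength = throat * length * allowable stress
= 9 * 138 * 133 N
= 165186 N
= 165.19 kN

165.19 kN


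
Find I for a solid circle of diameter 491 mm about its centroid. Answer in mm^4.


r = d / 2 = 491 / 2 = 245.5 mm
I = pi * r^4 / 4 = pi * 245.5^4 / 4
= 2852961212.27 mm^4

2852961212.27 mm^4


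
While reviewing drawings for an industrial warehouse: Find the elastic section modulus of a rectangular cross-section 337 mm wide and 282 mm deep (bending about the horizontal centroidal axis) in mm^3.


S = b * h^2 / 6
= 337 * 282^2 / 6
= 337 * 79524 / 6
= 4466598.0 mm^3

4466598.0 mm^3


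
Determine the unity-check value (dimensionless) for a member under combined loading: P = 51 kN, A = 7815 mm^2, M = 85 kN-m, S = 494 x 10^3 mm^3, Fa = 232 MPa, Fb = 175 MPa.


f_a = P / A = 51000.0 / 7815 = 6.5259 MPa
f_b = M / S = 85000000.0 / 494000.0 = 172.0648 MPa
Ratio = f_a / Fa + f_b / Fb
= 6.5259 / 232 + 172.0648 / 175
= 1.0114 (dimensionless)

1.0114 (dimensionless)


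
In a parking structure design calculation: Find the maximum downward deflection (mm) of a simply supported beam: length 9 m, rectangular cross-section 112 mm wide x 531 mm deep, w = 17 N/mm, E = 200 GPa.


I = 112 * 531^3 / 12 = 1397398716.0 mm^4
L = 9000.0 mm, w = 17 N/mm, E = 200000.0 MPa
delta = 5 * w * L^4 / (384 * E * I)
= 5 * 17 * 9000.0^4 / (384 * 200000.0 * 1397398716.0)
= 5.1965 mm

5.1965 mm


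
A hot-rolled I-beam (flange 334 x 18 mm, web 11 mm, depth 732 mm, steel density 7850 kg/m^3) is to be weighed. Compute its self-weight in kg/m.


A_flanges = 2 * 334 * 18 = 12024 mm^2
A_web = (732 - 2 * 18) * 11 = 7656 mm^2
A_total = 12024 + 7656 = 19680 mm^2 = 0.019680 m^2
Weight = rho * A = 7850 * 0.019680 = 154.488 kg/m

154.488 kg/m


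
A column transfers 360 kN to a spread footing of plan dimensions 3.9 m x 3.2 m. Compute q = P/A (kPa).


A = 3.9 * 3.2 = 12.48 m^2
q = P / A = 360 / 12.48
= 28.8462 kPa

28.8462 kPa


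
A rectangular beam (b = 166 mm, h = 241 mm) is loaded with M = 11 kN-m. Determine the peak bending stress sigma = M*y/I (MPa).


I = b * h^3 / 12 = 166 * 241^3 / 12 = 193632373.83 mm^4
y = h / 2 = 241 / 2 = 120.5 mm
M = 11 kN-m = 11000000.0 N-mm
sigma = M * y / I = 11000000.0 * 120.5 / 193632373.83
= 6.85 MPa

6.85 MPa


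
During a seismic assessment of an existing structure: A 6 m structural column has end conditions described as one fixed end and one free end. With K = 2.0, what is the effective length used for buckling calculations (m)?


L_eff = K * L
= 2.0 * 6
= 12.0 m

12.0 m


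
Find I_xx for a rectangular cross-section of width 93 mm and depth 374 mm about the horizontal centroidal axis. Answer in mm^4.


I = b * h^3 / 12
= 93 * 374^3 / 12
= 93 * 52313624 / 12
= 405430586.0 mm^4

405430586.0 mm^4


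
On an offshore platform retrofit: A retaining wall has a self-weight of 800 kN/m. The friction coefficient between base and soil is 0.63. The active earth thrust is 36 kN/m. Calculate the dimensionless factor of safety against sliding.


Resisting force = mu * W = 0.63 * 800 = 504.0 kN/m
FOS = Resisting / Driving = 504.0 / 36
= 14.0 (dimensionless)

14.0 (dimensionless)


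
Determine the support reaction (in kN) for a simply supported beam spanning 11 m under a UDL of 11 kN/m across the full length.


Total load = w * L = 11 * 11 = 121 kN
By symmetry, each reaction R = total / 2 = 121 / 2 = 60.5 kN

60.5 kN


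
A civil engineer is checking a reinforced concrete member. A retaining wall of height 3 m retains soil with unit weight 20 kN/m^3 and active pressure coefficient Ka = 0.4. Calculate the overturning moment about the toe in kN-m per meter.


Pa = 0.5 * Ka * gamma * H^2
= 0.5 * 0.4 * 20 * 3^2
= 36.0 kN/m
Arm = H / 3 = 3 / 3 = 1.0 m
Mo = Pa * arm = Pa * H / 3 = 36.0 * 3 / 3 = 36.0 kN-m/m

36.0 kN-m/m


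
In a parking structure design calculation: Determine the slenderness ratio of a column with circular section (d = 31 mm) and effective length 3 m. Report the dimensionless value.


Radius of gyration r = d / 4 = 31 / 4 = 7.75 mm
L_eff = 3000.0 mm
Slenderness ratio = L / r = 3000.0 / 7.75 = 387.1 (dimensionless)

387.1 (dimensionless)


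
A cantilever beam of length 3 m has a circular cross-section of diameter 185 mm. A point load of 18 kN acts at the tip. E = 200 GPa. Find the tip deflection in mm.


I = pi * d^4 / 64 = pi * 185^4 / 64 = 57498539.35 mm^4
L = 3000.0 mm, P = 18000.0 N, E = 200000.0 MPa
delta = P * L^3 / (3 * E * I)
= 18000.0 * 3000.0^3 / (3 * 200000.0 * 57498539.35)
= 14.0873 mm

14.0873 mm


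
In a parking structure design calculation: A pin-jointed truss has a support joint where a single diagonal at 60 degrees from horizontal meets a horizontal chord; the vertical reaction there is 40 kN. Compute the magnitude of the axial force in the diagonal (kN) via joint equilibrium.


At the joint, only the diagonal has a vertical component, so vertical equilibrium gives:
F * sin(60) = 40
F = 40 / sin(60)
= 40 / 0.866025
= 46.19 kN

46.19 kN


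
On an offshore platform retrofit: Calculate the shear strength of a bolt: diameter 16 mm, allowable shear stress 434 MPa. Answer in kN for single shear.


A = pi * d^2 / 4 = pi * 16^2 / 4 = 201.0619 mm^2
V = f_v * A / 1000 = 434 * 201.0619 / 1000
= 87.2609 kN

87.2609 kN


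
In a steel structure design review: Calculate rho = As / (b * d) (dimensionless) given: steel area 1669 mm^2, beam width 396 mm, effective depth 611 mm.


rho = As / (b * d)
= 1669 / (396 * 611)
= 1669 / 241956
= 0.006898 (dimensionless)

0.006898 (dimensionless)


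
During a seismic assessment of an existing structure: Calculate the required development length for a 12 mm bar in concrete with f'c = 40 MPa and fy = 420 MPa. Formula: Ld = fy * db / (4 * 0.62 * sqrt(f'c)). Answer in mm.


Ld = (fy * db) / (4 * 0.62 * sqrt(f'c))
= (420 * 12) / (4 * 0.62 * sqrt(40))
= 5040 / 15.6849
= 321.33 mm

321.33 mm


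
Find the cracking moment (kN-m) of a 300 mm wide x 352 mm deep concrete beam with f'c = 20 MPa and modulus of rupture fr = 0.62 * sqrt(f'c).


fr = 0.62 * sqrt(20) = 0.62 * 4.4721 = 2.7727 MPa
I = 300 * 352^3 / 12 = 1090355200.0 mm^4
y_t = 176.0 mm
M_cr = fr * I / y_t = 2.7727 * 1090355200.0 / 176.0 N-mm
= 17.1776 kN-m

17.1776 kN-m


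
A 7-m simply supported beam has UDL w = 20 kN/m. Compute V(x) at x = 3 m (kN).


R_A = w * L / 2 = 20 * 7 / 2 = 70.0 kN
V(x) = R_A - w * x = 70.0 - 20 * 3
= 10.0 kN

10.0 kN


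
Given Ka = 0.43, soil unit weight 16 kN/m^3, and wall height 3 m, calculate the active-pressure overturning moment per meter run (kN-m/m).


Pa = 0.5 * Ka * gamma * H^2
= 0.5 * 0.43 * 16 * 3^2
= 30.96 kN/m
Arm = H / 3 = 3 / 3 = 1.0 m
Mo = Pa * arm = Pa * H / 3 = 30.96 * 3 / 3 = 30.96 kN-m/m

30.96 kN-m/m


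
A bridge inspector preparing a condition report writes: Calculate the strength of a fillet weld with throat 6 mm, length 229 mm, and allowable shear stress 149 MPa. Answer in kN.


Strength = throat * length * allowable stress
= 6 * 229 * 149 N
= 204726 N
= 204.73 kN

204.73 kN


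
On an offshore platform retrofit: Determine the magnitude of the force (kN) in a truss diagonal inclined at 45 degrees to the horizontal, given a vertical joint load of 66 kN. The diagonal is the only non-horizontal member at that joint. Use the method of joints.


At the joint, only the diagonal has a vertical component, so vertical equilibrium gives:
F * sin(45) = 66
F = 66 / sin(45)
= 66 / 0.707107
= 93.34 kN

93.34 kN


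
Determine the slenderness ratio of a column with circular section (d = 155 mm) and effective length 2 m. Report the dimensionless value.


Radius of gyration r = d / 4 = 155 / 4 = 38.75 mm
L_eff = 2000.0 mm
Slenderness ratio = L / r = 2000.0 / 38.75 = 51.61 (dimensionless)

51.61 (dimensionless)


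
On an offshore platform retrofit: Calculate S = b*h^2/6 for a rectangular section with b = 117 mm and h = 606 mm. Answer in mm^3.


S = b * h^2 / 6
= 117 * 606^2 / 6
= 117 * 367236 / 6
= 7161102.0 mm^3

7161102.0 mm^3


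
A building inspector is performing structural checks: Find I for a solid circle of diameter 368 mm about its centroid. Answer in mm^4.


r = d / 2 = 368 / 2 = 184.0 mm
I = pi * r^4 / 4 = pi * 184.0^4 / 4
= 900245944.09 mm^4

900245944.09 mm^4


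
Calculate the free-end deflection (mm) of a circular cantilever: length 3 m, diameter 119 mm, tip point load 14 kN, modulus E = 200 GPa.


I = pi * d^4 / 64 = pi * 119^4 / 64 = 9843685.83 mm^4
L = 3000.0 mm, P = 14000.0 N, E = 200000.0 MPa
delta = P * L^3 / (3 * E * I)
= 14000.0 * 3000.0^3 / (3 * 200000.0 * 9843685.83)
= 64.0004 mm

64.0004 mm


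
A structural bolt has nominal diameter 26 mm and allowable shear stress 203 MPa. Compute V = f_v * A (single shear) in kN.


A = pi * d^2 / 4 = pi * 26^2 / 4 = 530.9292 mm^2
V = f_v * A / 1000 = 203 * 530.9292 / 1000
= 107.7786 kN

107.7786 kN


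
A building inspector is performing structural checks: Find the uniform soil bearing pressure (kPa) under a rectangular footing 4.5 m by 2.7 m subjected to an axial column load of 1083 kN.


A = 4.5 * 2.7 = 12.15 m^2
q = P / A = 1083 / 12.15
= 89.1358 kPa

89.1358 kPa


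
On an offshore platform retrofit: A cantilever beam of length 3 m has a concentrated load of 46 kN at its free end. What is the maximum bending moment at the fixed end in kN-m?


For a cantilever with a point load at the free end:
M_max = P * L = 46 * 3 = 138 kN-m

138 kN-m


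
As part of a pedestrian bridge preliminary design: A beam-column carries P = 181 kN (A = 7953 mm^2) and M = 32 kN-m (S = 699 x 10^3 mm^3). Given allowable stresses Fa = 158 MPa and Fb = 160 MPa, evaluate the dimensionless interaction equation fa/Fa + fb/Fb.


f_a = P / A = 181000.0 / 7953 = 22.7587 MPa
f_b = M / S = 32000000.0 / 699000.0 = 45.7797 MPa
Ratio = f_a / Fa + f_b / Fb
= 22.7587 / 158 + 45.7797 / 160
= 0.4302 (dimensionless)

0.4302 (dimensionless)
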